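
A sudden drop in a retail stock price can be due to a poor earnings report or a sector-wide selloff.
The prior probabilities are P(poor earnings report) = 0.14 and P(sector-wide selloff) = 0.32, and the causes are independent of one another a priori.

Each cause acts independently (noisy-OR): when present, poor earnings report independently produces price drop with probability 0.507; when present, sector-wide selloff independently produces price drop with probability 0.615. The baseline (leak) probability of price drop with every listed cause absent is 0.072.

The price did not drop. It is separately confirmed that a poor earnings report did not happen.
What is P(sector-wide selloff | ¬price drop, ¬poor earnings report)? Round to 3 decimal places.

Under noisy-OR, P(price drop | causes) = 1 − (1−0.072)·∏(1−qᵢ) over the active causes.
P(¬price drop | ¬poor earnings report) = 0.928*0.68 + 0.35728*0.32 = 0.631040 + 0.114330 = 0.745370
Of this, 0.114330 comes from 0.35728*0.32 (the sector-wide selloff=true cases).
Hence the posterior is 0.114330/0.745370 ≈ 0.153.

P(sector-wide selloff | ¬price drop, ¬poor earnings report) ≈ 0.153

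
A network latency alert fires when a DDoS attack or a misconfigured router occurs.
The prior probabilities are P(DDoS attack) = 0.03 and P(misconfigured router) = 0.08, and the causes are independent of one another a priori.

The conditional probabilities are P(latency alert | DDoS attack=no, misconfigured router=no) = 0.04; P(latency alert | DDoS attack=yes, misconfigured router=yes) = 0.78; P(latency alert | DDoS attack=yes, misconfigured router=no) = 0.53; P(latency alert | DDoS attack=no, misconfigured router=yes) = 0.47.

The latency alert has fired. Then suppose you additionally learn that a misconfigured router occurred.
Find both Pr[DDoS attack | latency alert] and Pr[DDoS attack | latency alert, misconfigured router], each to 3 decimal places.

Weight on DDoS attack=true, given the evidence: 0.014628 + 0.001872 = 0.016500
Denominator P(latency alert): 0.04·0.97·0.92 + 0.47·0.97·0.08 + 0.53·0.03·0.92 + 0.78·0.03·0.08 = 0.088668
Posterior = 0.016500 / 0.088668 ≈ 0.186

Now also conditioning on misconfigured router=true:
By total probability over both values of DDoS attack:
  P(latency alert | misconfigured router) = 0.47·0.97 + 0.78·0.03
        = 0.455900 + 0.023400 = 0.479300
Configurations with DDoS attack contribute 0.023400, so
  P(DDoS attack | latency alert, misconfigured router) = 0.023400 / 0.479300 ≈ 0.049
— misconfigured router explains away the evidence for DDoS attack.

Pr[DDoS attack | latency alert] ≈ 0.186; Pr[DDoS attack | latency alert, misconfigured router] ≈ 0.049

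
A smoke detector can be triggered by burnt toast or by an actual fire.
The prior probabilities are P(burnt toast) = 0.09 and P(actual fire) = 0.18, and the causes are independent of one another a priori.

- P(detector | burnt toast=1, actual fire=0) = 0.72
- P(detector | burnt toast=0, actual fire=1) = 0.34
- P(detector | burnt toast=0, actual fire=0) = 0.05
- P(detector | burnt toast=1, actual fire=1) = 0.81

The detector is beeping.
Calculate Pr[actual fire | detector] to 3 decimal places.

Pr[actual fire | detector] ≈ 0.432

Enumerate the 4 (burnt toast, actual fire) configurations and weight by the priors:
  P(detector) = 0.05×0.91×0.82 + 0.34×0.91×0.18 + 0.72×0.09×0.82 + 0.81×0.09×0.18
        = 0.037310 + 0.055692 + 0.053136 + 0.013122 = 0.159260
The terms with actual fire present sum to 0.068814, so
  P(actual fire | detector) = 0.068814 / 0.159260 ≈ 0.432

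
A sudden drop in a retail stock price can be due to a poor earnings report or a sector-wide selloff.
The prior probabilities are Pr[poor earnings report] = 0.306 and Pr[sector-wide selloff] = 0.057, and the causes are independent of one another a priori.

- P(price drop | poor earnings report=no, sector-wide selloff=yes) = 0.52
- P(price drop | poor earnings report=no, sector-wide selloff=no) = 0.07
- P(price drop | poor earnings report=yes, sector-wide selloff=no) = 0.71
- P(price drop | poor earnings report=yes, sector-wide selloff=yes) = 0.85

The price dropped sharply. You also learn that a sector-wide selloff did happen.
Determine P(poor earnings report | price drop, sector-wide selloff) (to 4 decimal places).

P(poor earnings report | price drop, sector-wide selloff) ≈ 0.4189

P(price drop | sector-wide selloff) = 0.52×0.694 + 0.85×0.306 = 0.360880 + 0.260100 = 0.620980
The poor earnings report-present share is 0.85×0.306 = 0.260100.
So P(poor earnings report | price drop, sector-wide selloff) = 0.260100/0.620980 ≈ 0.4189.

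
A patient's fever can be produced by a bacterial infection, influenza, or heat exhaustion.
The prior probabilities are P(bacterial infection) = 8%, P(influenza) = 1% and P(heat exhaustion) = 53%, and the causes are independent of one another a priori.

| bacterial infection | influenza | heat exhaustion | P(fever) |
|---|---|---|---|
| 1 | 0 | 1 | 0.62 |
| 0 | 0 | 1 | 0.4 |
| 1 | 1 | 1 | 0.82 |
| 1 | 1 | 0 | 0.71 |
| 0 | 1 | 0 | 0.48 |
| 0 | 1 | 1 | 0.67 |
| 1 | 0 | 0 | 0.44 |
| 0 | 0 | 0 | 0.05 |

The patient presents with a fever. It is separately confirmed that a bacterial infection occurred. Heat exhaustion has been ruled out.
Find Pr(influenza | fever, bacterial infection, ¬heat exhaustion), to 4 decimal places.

Pr(influenza | fever, bacterial infection, ¬heat exhaustion) ≈ 0.0160

P(fever | bacterial infection, ¬heat exhaustion) = 0.44·0.99 + 0.71·0.01 = 0.435600 + 0.007100 = 0.442700
The influenza-present share is 0.71·0.01 = 0.007100.
So P(influenza | fever, bacterial infection, ¬heat exhaustion) = 0.007100/0.442700 ≈ 0.0160.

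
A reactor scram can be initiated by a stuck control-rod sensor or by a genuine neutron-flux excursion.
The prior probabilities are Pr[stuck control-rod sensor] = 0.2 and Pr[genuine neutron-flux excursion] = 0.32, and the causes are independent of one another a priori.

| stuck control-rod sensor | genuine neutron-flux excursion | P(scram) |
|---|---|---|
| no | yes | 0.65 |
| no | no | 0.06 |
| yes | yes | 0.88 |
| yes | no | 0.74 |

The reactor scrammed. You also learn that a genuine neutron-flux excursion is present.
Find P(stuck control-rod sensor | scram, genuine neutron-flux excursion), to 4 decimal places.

P(stuck control-rod sensor | scram, genuine neutron-flux excursion) ≈ 0.2529

P(scram | genuine neutron-flux excursion) = 0.65*0.8 + 0.88*0.2 = 0.520000 + 0.176000 = 0.696000
Restricting to configurations with stuck control-rod sensor present: 0.88*0.2 = 0.176000.
Hence the posterior is 0.176000/0.696000 ≈ 0.2529.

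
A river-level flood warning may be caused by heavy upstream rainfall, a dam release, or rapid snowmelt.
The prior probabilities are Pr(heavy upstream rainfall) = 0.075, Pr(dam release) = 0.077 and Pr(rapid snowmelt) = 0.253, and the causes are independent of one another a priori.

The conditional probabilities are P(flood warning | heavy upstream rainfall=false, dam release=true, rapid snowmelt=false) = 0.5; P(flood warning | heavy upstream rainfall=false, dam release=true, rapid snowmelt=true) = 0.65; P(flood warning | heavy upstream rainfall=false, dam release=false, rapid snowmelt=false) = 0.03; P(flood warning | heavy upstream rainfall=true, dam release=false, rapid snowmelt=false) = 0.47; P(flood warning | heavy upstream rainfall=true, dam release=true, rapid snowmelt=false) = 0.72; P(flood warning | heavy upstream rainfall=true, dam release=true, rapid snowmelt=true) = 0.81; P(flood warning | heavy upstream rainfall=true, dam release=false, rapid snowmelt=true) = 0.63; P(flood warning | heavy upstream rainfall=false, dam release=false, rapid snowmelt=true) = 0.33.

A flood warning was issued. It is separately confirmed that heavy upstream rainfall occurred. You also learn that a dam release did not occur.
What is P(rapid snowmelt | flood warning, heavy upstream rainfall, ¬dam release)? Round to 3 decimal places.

For the numerator, keep only rapid snowmelt=true terms: 0.63·0.253 = 0.159390
The normalizing constant is 0.47·0.747 + 0.63·0.253 = 0.510480
P(rapid snowmelt | flood warning, heavy upstream rainfall, ¬dam release) = 0.159390/0.510480 ≈ 0.312

P(rapid snowmelt | flood warning, heavy upstream rainfall, ¬dam release) ≈ 0.312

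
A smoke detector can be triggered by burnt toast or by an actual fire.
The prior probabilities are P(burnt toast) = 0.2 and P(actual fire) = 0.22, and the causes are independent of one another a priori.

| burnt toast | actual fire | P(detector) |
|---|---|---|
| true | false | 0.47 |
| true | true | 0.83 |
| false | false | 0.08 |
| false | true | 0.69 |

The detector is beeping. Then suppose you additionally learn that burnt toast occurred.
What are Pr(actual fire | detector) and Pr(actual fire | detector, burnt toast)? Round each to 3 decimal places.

Sum P(detector|·) weighted by the priors over the 4 (burnt toast, actual fire) configurations:
  P(detector) = 0.08×0.8×0.78 + 0.69×0.8×0.22 + 0.47×0.2×0.78 + 0.83×0.2×0.22
        = 0.049920 + 0.121440 + 0.073320 + 0.036520 = 0.281200
The terms with actual fire present sum to 0.157960, so
  P(actual fire | detector) = 0.157960 / 0.281200 ≈ 0.562

With the extra evidence:
P(detector | burnt toast) = 0.47*0.78 + 0.83*0.22 = 0.366600 + 0.182600 = 0.549200
Of this, 0.182600 comes from 0.83*0.22 (the actual fire=true cases).
P(actual fire | detector, burnt toast) = 0.182600 / 0.549200 ≈ 0.332
— burnt toast explains away the evidence for actual fire.

Pr(actual fire | detector) ≈ 0.562; Pr(actual fire | detector, burnt toast) ≈ 0.332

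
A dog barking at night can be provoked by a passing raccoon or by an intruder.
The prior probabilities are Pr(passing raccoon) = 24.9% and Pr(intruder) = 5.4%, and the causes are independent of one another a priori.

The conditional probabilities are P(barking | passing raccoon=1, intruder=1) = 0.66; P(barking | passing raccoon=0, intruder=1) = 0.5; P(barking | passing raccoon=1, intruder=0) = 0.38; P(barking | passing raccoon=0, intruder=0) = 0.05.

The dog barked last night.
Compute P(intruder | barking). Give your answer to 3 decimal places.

Weight on intruder=true, given the evidence: 0.020277 + 0.008874 = 0.029151
Normalizer over all consistent configurations: 0.05*0.751*0.946 + 0.5*0.751*0.054 + 0.38*0.249*0.946 + 0.66*0.249*0.054 = 0.154184
P(intruder | barking) = 0.029151/0.154184 ≈ 0.189

P(intruder | barking) ≈ 0.189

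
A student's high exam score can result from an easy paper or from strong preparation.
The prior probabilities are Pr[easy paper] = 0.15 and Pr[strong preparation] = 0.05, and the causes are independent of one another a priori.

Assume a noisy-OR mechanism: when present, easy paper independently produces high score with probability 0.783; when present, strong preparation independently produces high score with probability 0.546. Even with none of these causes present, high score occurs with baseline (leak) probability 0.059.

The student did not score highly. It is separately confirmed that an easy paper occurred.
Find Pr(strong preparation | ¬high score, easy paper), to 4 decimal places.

Pr(strong preparation | ¬high score, easy paper) ≈ 0.0233

Under noisy-OR, P(high score | causes) = 1 − (1−0.059)·∏(1−qᵢ) over the active causes.
For the numerator, keep only strong preparation=true terms: 0.092705*0.05 = 0.004635
Normalizer over all consistent configurations: 0.204197*0.95 + 0.092705*0.05 = 0.198622
P(strong preparation | ¬high score, easy paper) = 0.004635/0.198622 ≈ 0.0233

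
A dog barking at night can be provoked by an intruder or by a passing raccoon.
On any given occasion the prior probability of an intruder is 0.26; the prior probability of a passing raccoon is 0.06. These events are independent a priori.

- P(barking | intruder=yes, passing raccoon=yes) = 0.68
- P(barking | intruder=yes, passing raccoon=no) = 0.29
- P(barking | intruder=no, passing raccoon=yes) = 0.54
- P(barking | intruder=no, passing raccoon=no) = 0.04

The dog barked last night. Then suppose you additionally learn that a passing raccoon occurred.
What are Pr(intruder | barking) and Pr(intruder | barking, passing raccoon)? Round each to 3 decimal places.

P(barking) = 0.04×0.74×0.94 + 0.54×0.74×0.06 + 0.29×0.26×0.94 + 0.68×0.26×0.06 = 0.027824 + 0.023976 + 0.070876 + 0.010608 = 0.133284
The intruder-present share is 0.070876 + 0.010608 = 0.081484.
P(intruder | barking) = 0.081484 / 0.133284 ≈ 0.611

Now condition on the additional information:
P(barking | passing raccoon) = 0.54*0.74 + 0.68*0.26 = 0.399600 + 0.176800 = 0.576400
The intruder-present share is 0.68*0.26 = 0.176800.
Hence the posterior is 0.176800/0.576400 ≈ 0.307.
The drop from 0.611 to 0.307 is the explaining-away (discounting) effect.

Pr(intruder | barking) ≈ 0.611; Pr(intruder | barking, passing raccoon) ≈ 0.307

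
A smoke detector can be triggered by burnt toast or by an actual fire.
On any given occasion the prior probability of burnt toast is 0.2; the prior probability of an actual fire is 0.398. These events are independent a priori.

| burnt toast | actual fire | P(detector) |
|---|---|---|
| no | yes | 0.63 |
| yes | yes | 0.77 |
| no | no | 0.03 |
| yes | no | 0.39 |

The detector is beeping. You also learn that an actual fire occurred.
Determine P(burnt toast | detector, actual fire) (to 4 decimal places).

P(detector | actual fire) = 0.63*0.8 + 0.77*0.2 = 0.504000 + 0.154000 = 0.658000
The burnt toast-present share is 0.77*0.2 = 0.154000.
P(burnt toast | detector, actual fire) = 0.154000 / 0.658000 ≈ 0.2340

P(burnt toast | detector, actual fire) ≈ 0.2340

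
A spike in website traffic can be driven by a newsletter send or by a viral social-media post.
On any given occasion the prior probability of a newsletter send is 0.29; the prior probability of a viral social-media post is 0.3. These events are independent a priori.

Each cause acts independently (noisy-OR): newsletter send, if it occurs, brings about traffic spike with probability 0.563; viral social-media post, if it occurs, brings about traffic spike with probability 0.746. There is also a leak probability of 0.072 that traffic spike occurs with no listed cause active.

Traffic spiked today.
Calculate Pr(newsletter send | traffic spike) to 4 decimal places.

Pr(newsletter send | traffic spike) ≈ 0.5002

Under noisy-OR, P(traffic spike | causes) = 1 − (1−0.072)·∏(1−qᵢ) over the active causes.
Numerator (weight on configurations with newsletter send): 0.120676 + 0.078038 = 0.198714
Normalizer over all consistent configurations: 0.072×0.71×0.7 + 0.764288×0.71×0.3 + 0.594464×0.29×0.7 + 0.896994×0.29×0.3 = 0.397291
Posterior = 0.198714 / 0.397291 ≈ 0.5002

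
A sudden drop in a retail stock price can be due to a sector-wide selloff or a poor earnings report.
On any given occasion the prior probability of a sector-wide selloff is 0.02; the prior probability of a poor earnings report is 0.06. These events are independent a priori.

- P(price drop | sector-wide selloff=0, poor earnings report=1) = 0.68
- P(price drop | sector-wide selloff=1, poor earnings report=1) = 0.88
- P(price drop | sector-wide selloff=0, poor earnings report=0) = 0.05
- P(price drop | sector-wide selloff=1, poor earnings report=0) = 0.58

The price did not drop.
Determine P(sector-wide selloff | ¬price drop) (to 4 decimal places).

Numerator (weight on configurations with sector-wide selloff): 0.007896 + 0.000144 = 0.008040
Normalizer over all consistent configurations: 0.95·0.98·0.94 + 0.32·0.98·0.06 + 0.42·0.02·0.94 + 0.12·0.02·0.06 = 0.901996
Posterior = 0.008040 / 0.901996 ≈ 0.0089

P(sector-wide selloff | ¬price drop) ≈ 0.0089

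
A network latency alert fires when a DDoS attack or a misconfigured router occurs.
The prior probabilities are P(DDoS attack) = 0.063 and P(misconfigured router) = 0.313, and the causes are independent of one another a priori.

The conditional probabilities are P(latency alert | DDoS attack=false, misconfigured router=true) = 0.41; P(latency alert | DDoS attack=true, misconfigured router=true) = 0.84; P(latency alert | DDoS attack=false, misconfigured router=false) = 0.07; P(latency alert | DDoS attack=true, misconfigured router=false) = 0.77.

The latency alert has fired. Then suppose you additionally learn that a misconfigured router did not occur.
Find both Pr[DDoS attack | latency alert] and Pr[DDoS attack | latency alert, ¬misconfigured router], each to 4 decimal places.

P(latency alert) = 0.07*0.937*0.687 + 0.41*0.937*0.313 + 0.77*0.063*0.687 + 0.84*0.063*0.313 = 0.045060 + 0.120245 + 0.033326 + 0.016564 = 0.215195
Restricting to configurations with DDoS attack present: 0.033326 + 0.016564 = 0.049890.
Hence the posterior is 0.049890/0.215195 ≈ 0.2318.

With the extra evidence:
P(latency alert | ¬misconfigured router) = 0.07*0.937 + 0.77*0.063 = 0.065590 + 0.048510 = 0.114100
Of this, 0.048510 comes from 0.77*0.063 (the DDoS attack=true cases).
P(DDoS attack | latency alert, ¬misconfigured router) = 0.048510 / 0.114100 ≈ 0.4252

Pr[DDoS attack | latency alert] ≈ 0.2318; Pr[DDoS attack | latency alert, ¬misconfigured router] ≈ 0.4252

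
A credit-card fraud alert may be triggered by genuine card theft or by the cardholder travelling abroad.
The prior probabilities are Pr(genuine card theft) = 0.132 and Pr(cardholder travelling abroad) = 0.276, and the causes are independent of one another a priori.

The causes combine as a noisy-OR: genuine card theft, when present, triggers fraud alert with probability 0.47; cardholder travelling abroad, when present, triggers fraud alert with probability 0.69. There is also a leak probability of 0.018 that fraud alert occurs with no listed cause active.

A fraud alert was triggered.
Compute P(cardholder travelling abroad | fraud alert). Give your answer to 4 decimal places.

P(cardholder travelling abroad | fraud alert) ≈ 0.7753

Under noisy-OR, P(fraud alert | causes) = 1 − (1−0.018)·∏(1−qᵢ) over the active causes.
Enumerate the 4 (genuine card theft, cardholder travelling abroad) configurations and weight by the priors:
  P(fraud alert) = 0.018×0.868×0.724 + 0.69558×0.868×0.276 + 0.47954×0.132×0.724 + 0.838657×0.132×0.276
        = 0.011312 + 0.166639 + 0.045829 + 0.030554 = 0.254334
The terms with cardholder travelling abroad present sum to 0.197193, so
  P(cardholder travelling abroad | fraud alert) = 0.197193 / 0.254334 ≈ 0.7753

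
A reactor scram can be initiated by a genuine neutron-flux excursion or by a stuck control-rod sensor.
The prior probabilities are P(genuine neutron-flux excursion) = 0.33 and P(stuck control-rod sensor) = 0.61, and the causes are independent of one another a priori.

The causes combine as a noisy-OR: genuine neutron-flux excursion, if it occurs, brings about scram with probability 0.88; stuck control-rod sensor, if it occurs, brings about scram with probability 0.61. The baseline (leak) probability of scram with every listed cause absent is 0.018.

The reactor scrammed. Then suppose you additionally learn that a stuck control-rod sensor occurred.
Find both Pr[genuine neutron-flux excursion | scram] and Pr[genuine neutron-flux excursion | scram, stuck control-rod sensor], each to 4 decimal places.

Under noisy-OR, P(scram | causes) = 1 − (1−0.018)·∏(1−qᵢ) over the active causes.
Weight on genuine neutron-flux excursion=true, given the evidence: 0.113534 + 0.192049 = 0.305583
Normalizer over all consistent configurations: 0.018·0.67·0.39 + 0.61702·0.67·0.61 + 0.88216·0.33·0.39 + 0.954042·0.33·0.61 = 0.562462
P(genuine neutron-flux excursion | scram) = 0.305583/0.562462 ≈ 0.5433

Now condition on the additional information:
P(scram | stuck control-rod sensor) = 0.61702×0.67 + 0.954042×0.33 = 0.413403 + 0.314834 = 0.728237
Restricting to configurations with genuine neutron-flux excursion present: 0.954042×0.33 = 0.314834.
P(genuine neutron-flux excursion | scram, stuck control-rod sensor) = 0.314834 / 0.728237 ≈ 0.4323

Pr[genuine neutron-flux excursion | scram] ≈ 0.5433; Pr[genuine neutron-flux excursion | scram, stuck control-rod sensor] ≈ 0.4323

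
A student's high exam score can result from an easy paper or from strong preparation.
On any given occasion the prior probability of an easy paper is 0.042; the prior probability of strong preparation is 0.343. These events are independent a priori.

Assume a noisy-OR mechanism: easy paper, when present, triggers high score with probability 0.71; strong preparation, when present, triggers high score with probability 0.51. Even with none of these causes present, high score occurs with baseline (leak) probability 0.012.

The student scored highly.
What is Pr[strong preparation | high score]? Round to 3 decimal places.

Pr[strong preparation | high score] ≈ 0.870

Under noisy-OR, P(high score | causes) = 1 − (1−0.012)·∏(1−qᵢ) over the active causes.
Enumerate the 4 (easy paper, strong preparation) configurations and weight by the priors:
  P(high score) = 0.012·0.958·0.657 + 0.51588·0.958·0.343 + 0.71348·0.042·0.657 + 0.859605·0.042·0.343
        = 0.007553 + 0.169515 + 0.019688 + 0.012383 = 0.209139
Configurations with strong preparation contribute 0.181898, so
  P(strong preparation | high score) = 0.181898 / 0.209139 ≈ 0.870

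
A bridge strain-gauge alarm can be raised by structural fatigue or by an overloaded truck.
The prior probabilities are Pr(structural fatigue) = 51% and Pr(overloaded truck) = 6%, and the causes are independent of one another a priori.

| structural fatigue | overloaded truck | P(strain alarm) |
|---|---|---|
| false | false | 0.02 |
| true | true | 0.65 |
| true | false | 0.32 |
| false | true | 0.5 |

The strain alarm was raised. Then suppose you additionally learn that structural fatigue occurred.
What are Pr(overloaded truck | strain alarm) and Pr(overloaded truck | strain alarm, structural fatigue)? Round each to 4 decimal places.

Pr(overloaded truck | strain alarm) ≈ 0.1754; Pr(overloaded truck | strain alarm, structural fatigue) ≈ 0.1148

Numerator (weight on configurations with overloaded truck): 0.014700 + 0.019890 = 0.034590
Normalizer over all consistent configurations: 0.02×0.49×0.94 + 0.5×0.49×0.06 + 0.32×0.51×0.94 + 0.65×0.51×0.06 = 0.197210
P(overloaded truck | strain alarm) = 0.034590/0.197210 ≈ 0.1754

Now also conditioning on structural fatigue=true:
Enumerate both values of overloaded truck and weight by the priors:
  P(strain alarm | structural fatigue) = 0.32×0.94 + 0.65×0.06
        = 0.300800 + 0.039000 = 0.339800
Configurations with overloaded truck contribute 0.039000, so
  P(overloaded truck | strain alarm, structural fatigue) = 0.039000 / 0.339800 ≈ 0.1148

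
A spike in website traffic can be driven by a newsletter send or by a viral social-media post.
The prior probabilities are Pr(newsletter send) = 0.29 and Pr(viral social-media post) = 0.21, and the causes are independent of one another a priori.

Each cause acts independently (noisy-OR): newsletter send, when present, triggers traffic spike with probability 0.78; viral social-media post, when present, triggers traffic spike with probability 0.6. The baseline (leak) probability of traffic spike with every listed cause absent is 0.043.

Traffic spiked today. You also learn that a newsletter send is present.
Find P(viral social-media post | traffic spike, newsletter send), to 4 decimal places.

Under noisy-OR, P(traffic spike | causes) = 1 − (1−0.043)·∏(1−qᵢ) over the active causes.
Weight on viral social-media post=true, given the evidence: 0.915784×0.21 = 0.192315
The normalizing constant is 0.78946×0.79 + 0.915784×0.21 = 0.815988
Posterior = 0.192315 / 0.815988 ≈ 0.2357

P(viral social-media post | traffic spike, newsletter send) ≈ 0.2357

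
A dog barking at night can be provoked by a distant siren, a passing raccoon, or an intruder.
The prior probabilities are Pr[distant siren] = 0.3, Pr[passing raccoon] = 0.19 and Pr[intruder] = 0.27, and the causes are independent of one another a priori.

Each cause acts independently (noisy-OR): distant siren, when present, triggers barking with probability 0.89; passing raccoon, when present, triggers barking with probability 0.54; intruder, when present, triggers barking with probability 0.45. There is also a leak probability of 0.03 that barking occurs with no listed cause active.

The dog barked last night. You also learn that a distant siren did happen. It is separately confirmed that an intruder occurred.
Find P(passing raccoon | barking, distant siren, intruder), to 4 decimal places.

Under noisy-OR, P(barking | causes) = 1 − (1−0.03)·∏(1−qᵢ) over the active causes.
P(barking | distant siren, intruder) = 0.941315·0.81 + 0.973005·0.19 = 0.762465 + 0.184871 = 0.947336
The passing raccoon-present share is 0.973005·0.19 = 0.184871.
P(passing raccoon | barking, distant siren, intruder) = 0.184871 / 0.947336 ≈ 0.1951

P(passing raccoon | barking, distant siren, intruder) ≈ 0.1951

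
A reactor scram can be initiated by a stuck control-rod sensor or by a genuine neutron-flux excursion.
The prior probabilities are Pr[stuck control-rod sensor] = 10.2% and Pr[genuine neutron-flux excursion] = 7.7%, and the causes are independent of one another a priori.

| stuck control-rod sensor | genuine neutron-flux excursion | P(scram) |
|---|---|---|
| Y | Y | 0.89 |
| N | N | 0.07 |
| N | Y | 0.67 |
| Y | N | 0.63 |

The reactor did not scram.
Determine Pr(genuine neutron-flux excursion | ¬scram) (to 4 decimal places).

P(¬scram) = 0.93*0.898*0.923 + 0.33*0.898*0.077 + 0.37*0.102*0.923 + 0.11*0.102*0.077 = 0.770834 + 0.022818 + 0.034834 + 0.000864 = 0.829350
Of this, 0.023682 comes from 0.022818 + 0.000864 (the genuine neutron-flux excursion=true cases).
P(genuine neutron-flux excursion | ¬scram) = 0.023682 / 0.829350 ≈ 0.0286

Pr(genuine neutron-flux excursion | ¬scram) ≈ 0.0286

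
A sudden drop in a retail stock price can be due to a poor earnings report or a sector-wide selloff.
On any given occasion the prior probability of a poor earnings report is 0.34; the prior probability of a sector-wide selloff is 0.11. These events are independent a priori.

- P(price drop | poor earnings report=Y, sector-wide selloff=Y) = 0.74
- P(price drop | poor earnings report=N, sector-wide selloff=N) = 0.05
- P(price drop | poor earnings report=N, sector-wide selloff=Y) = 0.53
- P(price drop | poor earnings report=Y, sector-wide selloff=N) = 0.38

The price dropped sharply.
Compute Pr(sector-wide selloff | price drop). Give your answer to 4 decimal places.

Enumerate the 4 (poor earnings report, sector-wide selloff) configurations and weight by the priors:
  P(price drop) = 0.05·0.66·0.89 + 0.53·0.66·0.11 + 0.38·0.34·0.89 + 0.74·0.34·0.11
        = 0.029370 + 0.038478 + 0.114988 + 0.027676 = 0.210512
The terms with sector-wide selloff present sum to 0.066154, so
  P(sector-wide selloff | price drop) = 0.066154 / 0.210512 ≈ 0.3143

Pr(sector-wide selloff | price drop) ≈ 0.3143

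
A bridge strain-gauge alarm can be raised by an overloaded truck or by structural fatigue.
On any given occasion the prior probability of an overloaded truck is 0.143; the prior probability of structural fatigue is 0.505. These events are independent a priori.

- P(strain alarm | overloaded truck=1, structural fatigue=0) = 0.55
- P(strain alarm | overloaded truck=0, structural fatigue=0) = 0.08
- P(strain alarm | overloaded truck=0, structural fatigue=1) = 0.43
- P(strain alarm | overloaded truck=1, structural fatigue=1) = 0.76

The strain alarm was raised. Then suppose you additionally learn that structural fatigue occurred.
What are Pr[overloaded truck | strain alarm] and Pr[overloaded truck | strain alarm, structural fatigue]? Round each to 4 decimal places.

Enumerate the 4 (overloaded truck, structural fatigue) configurations and weight by the priors:
  P(strain alarm) = 0.08*0.857*0.495 + 0.43*0.857*0.505 + 0.55*0.143*0.495 + 0.76*0.143*0.505
        = 0.033937 + 0.186098 + 0.038932 + 0.054883 = 0.313850
Configurations with overloaded truck contribute 0.093815, so
  P(overloaded truck | strain alarm) = 0.093815 / 0.313850 ≈ 0.2989

Now also conditioning on structural fatigue=true:
P(strain alarm | structural fatigue) = 0.43×0.857 + 0.76×0.143 = 0.368510 + 0.108680 = 0.477190
Of this, 0.108680 comes from 0.76×0.143 (the overloaded truck=true cases).
Hence the posterior is 0.108680/0.477190 ≈ 0.2277.
The drop from 0.2989 to 0.2277 is the explaining-away (discounting) effect.

Pr[overloaded truck | strain alarm] ≈ 0.2989; Pr[overloaded truck | strain alarm, structural fatigue] ≈ 0.2277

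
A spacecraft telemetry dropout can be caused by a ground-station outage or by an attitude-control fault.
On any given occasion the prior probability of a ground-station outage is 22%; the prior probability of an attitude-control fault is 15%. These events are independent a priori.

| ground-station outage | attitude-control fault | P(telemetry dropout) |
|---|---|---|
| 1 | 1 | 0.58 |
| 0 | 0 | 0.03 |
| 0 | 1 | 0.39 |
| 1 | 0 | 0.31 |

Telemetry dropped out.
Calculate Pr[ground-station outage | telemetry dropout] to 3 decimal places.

Pr[ground-station outage | telemetry dropout] ≈ 0.541

P(telemetry dropout) = 0.03×0.78×0.85 + 0.39×0.78×0.15 + 0.31×0.22×0.85 + 0.58×0.22×0.15 = 0.019890 + 0.045630 + 0.057970 + 0.019140 = 0.142630
The ground-station outage-present share is 0.057970 + 0.019140 = 0.077110.
Hence the posterior is 0.077110/0.142630 ≈ 0.541.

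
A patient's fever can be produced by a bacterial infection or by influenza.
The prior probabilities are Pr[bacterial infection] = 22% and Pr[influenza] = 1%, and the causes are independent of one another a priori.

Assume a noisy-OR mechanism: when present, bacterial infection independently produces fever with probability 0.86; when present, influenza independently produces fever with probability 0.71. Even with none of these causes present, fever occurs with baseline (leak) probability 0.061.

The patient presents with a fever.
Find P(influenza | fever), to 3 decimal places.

Under noisy-OR, P(fever | causes) = 1 − (1−0.061)·∏(1−qᵢ) over the active causes.
P(fever) = 0.061·0.78·0.99 + 0.72769·0.78·0.01 + 0.86854·0.22·0.99 + 0.961877·0.22·0.01 = 0.047104 + 0.005676 + 0.189168 + 0.002116 = 0.244064
The influenza-present share is 0.005676 + 0.002116 = 0.007792.
Hence the posterior is 0.007792/0.244064 ≈ 0.032.

P(influenza | fever) ≈ 0.032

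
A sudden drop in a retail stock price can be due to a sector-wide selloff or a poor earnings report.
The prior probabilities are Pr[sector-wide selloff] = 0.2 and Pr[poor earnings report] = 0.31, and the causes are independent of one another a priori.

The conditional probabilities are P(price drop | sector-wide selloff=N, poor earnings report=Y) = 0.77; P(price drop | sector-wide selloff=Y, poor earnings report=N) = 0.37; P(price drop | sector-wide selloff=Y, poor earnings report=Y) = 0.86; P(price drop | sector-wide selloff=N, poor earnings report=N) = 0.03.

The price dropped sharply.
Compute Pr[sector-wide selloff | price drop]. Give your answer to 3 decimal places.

P(price drop) = 0.03·0.8·0.69 + 0.77·0.8·0.31 + 0.37·0.2·0.69 + 0.86·0.2·0.31 = 0.016560 + 0.190960 + 0.051060 + 0.053320 = 0.311900
Restricting to configurations with sector-wide selloff present: 0.051060 + 0.053320 = 0.104380.
Hence the posterior is 0.104380/0.311900 ≈ 0.335.

Pr[sector-wide selloff | price drop] ≈ 0.335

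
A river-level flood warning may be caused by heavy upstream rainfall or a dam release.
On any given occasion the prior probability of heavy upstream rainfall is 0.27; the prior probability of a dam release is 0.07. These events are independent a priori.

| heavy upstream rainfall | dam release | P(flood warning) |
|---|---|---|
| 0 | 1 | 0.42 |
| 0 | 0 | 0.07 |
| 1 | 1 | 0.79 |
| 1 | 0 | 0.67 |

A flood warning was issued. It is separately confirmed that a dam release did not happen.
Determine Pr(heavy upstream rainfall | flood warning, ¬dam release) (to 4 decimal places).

Enumerate both values of heavy upstream rainfall and weight by the priors:
  P(flood warning | ¬dam release) = 0.07×0.73 + 0.67×0.27
        = 0.051100 + 0.180900 = 0.232000
Keeping only the heavy upstream rainfall-present terms gives 0.180900, so
  P(heavy upstream rainfall | flood warning, ¬dam release) = 0.180900 / 0.232000 ≈ 0.7797

Pr(heavy upstream rainfall | flood warning, ¬dam release) ≈ 0.7797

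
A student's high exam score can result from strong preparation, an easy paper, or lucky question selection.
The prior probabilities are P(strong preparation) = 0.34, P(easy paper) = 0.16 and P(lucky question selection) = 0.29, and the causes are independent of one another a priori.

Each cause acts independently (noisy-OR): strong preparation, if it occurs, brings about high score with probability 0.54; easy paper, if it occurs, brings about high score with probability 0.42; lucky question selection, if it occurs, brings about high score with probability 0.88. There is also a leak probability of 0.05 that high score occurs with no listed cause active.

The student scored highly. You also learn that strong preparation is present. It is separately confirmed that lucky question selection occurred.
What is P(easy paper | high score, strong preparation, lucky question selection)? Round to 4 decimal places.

P(easy paper | high score, strong preparation, lucky question selection) ≈ 0.1631

Under noisy-OR, P(high score | causes) = 1 − (1−0.05)·∏(1−qᵢ) over the active causes.
P(high score | strong preparation, lucky question selection) = 0.94756*0.84 + 0.969585*0.16 = 0.795950 + 0.155134 = 0.951084
Restricting to configurations with easy paper present: 0.969585*0.16 = 0.155134.
So P(easy paper | high score, strong preparation, lucky question selection) = 0.155134/0.951084 ≈ 0.1631.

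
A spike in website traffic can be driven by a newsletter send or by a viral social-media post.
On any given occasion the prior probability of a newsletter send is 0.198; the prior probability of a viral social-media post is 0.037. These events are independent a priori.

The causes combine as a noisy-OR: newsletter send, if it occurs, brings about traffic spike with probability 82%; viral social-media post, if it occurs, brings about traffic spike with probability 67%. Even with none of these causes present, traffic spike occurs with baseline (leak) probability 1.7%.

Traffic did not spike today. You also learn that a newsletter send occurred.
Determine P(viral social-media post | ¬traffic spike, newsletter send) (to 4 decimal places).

Under noisy-OR, P(traffic spike | causes) = 1 − (1−0.017)·∏(1−qᵢ) over the active causes.
By total probability over both values of viral social-media post:
  P(¬traffic spike | newsletter send) = 0.17694×0.963 + 0.05839×0.037
        = 0.170393 + 0.002160 = 0.172553
The terms with viral social-media post present sum to 0.002160, so
  P(viral social-media post | ¬traffic spike, newsletter send) = 0.002160 / 0.172553 ≈ 0.0125

P(viral social-media post | ¬traffic spike, newsletter send) ≈ 0.0125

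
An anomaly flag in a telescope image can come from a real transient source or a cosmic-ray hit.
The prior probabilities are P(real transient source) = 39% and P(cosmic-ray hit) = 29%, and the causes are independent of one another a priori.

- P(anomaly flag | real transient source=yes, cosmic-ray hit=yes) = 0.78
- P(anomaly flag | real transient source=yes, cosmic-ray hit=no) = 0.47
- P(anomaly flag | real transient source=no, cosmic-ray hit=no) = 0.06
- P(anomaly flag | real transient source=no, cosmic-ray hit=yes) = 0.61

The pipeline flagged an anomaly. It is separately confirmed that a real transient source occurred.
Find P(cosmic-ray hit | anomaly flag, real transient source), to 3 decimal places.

P(cosmic-ray hit | anomaly flag, real transient source) ≈ 0.404

Enumerate both values of cosmic-ray hit and weight by the priors:
  P(anomaly flag | real transient source) = 0.47·0.71 + 0.78·0.29
        = 0.333700 + 0.226200 = 0.559900
The terms with cosmic-ray hit present sum to 0.226200, so
  P(cosmic-ray hit | anomaly flag, real transient source) = 0.226200 / 0.559900 ≈ 0.404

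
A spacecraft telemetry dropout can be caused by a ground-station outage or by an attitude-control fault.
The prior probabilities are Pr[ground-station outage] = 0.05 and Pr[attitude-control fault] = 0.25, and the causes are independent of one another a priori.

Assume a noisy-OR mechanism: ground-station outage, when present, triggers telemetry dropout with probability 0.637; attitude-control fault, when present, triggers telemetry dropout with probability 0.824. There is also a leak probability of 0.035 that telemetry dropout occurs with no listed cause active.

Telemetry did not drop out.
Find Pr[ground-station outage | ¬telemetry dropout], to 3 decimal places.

Pr[ground-station outage | ¬telemetry dropout] ≈ 0.019

Under noisy-OR, P(telemetry dropout | causes) = 1 − (1−0.035)·∏(1−qᵢ) over the active causes.
Sum P(¬telemetry dropout|·) weighted by the priors over the 4 (ground-station outage, attitude-control fault) configurations:
  P(¬telemetry dropout) = 0.965·0.95·0.75 + 0.16984·0.95·0.25 + 0.350295·0.05·0.75 + 0.061652·0.05·0.25
        = 0.687562 + 0.040337 + 0.013136 + 0.000771 = 0.741806
Configurations with ground-station outage contribute 0.013907, so
  P(ground-station outage | ¬telemetry dropout) = 0.013907 / 0.741806 ≈ 0.019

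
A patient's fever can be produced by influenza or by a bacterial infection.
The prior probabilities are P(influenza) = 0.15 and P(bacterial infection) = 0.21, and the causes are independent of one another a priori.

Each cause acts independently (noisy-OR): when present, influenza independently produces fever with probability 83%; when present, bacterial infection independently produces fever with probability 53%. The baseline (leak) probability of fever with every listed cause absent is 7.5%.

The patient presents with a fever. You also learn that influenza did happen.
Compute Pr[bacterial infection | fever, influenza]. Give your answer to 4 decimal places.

Under noisy-OR, P(fever | causes) = 1 − (1−0.075)·∏(1−qᵢ) over the active causes.
Numerator (weight on configurations with bacterial infection): 0.926092×0.21 = 0.194479
Denominator P(fever | influenza): 0.84275×0.79 + 0.926092×0.21 = 0.860251
P(bacterial infection | fever, influenza) = 0.194479/0.860251 ≈ 0.2261

Pr[bacterial infection | fever, influenza] ≈ 0.2261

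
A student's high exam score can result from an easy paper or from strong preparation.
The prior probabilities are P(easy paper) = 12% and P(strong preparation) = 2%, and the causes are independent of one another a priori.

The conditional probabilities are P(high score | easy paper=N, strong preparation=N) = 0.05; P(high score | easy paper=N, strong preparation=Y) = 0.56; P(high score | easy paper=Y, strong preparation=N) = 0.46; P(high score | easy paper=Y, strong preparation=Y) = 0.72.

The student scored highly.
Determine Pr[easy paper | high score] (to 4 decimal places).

Pr[easy paper | high score] ≈ 0.5131

P(high score) = 0.05×0.88×0.98 + 0.56×0.88×0.02 + 0.46×0.12×0.98 + 0.72×0.12×0.02 = 0.043120 + 0.009856 + 0.054096 + 0.001728 = 0.108800
Restricting to configurations with easy paper present: 0.054096 + 0.001728 = 0.055824.
P(easy paper | high score) = 0.055824 / 0.108800 ≈ 0.5131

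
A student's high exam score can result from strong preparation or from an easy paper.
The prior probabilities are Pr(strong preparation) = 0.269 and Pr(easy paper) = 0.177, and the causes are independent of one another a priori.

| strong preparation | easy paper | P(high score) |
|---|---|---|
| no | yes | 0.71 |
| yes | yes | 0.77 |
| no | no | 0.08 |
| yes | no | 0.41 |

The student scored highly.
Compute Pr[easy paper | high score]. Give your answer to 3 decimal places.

Sum P(high score|·) weighted by the priors over the 4 (strong preparation, easy paper) configurations:
  P(high score) = 0.08*0.731*0.823 + 0.71*0.731*0.177 + 0.41*0.269*0.823 + 0.77*0.269*0.177
        = 0.048129 + 0.091865 + 0.090769 + 0.036662 = 0.267425
Configurations with easy paper contribute 0.128527, so
  P(easy paper | high score) = 0.128527 / 0.267425 ≈ 0.481

Pr[easy paper | high score] ≈ 0.481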